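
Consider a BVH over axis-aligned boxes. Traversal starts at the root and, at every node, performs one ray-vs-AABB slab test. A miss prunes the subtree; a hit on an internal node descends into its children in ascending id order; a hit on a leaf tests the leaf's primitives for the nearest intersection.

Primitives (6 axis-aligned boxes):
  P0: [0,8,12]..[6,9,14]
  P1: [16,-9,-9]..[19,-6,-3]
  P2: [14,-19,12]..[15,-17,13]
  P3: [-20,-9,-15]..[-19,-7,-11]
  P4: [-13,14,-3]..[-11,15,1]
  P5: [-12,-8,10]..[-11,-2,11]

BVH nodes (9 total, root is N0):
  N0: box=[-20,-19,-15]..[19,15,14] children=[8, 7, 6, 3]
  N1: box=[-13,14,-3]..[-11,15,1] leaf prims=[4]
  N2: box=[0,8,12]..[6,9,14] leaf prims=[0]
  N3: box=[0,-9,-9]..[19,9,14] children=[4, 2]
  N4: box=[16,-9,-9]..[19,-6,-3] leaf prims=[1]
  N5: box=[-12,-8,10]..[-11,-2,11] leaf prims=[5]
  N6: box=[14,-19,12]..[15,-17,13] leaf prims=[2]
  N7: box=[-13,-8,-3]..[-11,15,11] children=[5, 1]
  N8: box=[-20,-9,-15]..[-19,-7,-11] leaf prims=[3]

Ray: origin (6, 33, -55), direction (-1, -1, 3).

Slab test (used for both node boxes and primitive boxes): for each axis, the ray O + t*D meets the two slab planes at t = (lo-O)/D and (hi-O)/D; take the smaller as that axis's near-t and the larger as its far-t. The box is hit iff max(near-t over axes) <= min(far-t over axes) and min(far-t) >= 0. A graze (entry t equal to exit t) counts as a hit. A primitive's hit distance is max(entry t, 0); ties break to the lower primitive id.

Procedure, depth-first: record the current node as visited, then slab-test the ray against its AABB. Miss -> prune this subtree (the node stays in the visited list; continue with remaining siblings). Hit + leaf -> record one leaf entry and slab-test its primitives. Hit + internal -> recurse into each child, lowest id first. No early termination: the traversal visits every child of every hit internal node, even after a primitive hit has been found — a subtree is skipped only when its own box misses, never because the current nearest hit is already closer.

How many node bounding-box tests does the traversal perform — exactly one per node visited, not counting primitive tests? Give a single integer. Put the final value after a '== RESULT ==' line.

Walk:
N0 x:[-13,26] y:[18,52] z:[40/3,23] -> hit [18,23], descend [3, 6, 7, 8]
  N3 x:[-13,6] y:[24,42] z:[46/3,23] -> miss, prune
  N6 x:[-9,-8] y:[50,52] z:[67/3,68/3] -> miss, prune
  N7 x:[17,19] y:[18,41] z:[52/3,22] -> hit [18,19], descend [1, 5]
    N1 x:[17,19] y:[18,19] z:[52/3,56/3] -> hit [18,56/3] leaf, test {P4@t=18}
    N5 x:[17,18] y:[35,41] z:[65/3,22] -> miss, prune
  N8 x:[25,26] y:[40,42] z:[40/3,44/3] -> miss, prune

order=[0, 3, 6, 7, 1, 5, 8]  |boxes|=7  |leaves|=1  hit=P4

== RESULT ==
7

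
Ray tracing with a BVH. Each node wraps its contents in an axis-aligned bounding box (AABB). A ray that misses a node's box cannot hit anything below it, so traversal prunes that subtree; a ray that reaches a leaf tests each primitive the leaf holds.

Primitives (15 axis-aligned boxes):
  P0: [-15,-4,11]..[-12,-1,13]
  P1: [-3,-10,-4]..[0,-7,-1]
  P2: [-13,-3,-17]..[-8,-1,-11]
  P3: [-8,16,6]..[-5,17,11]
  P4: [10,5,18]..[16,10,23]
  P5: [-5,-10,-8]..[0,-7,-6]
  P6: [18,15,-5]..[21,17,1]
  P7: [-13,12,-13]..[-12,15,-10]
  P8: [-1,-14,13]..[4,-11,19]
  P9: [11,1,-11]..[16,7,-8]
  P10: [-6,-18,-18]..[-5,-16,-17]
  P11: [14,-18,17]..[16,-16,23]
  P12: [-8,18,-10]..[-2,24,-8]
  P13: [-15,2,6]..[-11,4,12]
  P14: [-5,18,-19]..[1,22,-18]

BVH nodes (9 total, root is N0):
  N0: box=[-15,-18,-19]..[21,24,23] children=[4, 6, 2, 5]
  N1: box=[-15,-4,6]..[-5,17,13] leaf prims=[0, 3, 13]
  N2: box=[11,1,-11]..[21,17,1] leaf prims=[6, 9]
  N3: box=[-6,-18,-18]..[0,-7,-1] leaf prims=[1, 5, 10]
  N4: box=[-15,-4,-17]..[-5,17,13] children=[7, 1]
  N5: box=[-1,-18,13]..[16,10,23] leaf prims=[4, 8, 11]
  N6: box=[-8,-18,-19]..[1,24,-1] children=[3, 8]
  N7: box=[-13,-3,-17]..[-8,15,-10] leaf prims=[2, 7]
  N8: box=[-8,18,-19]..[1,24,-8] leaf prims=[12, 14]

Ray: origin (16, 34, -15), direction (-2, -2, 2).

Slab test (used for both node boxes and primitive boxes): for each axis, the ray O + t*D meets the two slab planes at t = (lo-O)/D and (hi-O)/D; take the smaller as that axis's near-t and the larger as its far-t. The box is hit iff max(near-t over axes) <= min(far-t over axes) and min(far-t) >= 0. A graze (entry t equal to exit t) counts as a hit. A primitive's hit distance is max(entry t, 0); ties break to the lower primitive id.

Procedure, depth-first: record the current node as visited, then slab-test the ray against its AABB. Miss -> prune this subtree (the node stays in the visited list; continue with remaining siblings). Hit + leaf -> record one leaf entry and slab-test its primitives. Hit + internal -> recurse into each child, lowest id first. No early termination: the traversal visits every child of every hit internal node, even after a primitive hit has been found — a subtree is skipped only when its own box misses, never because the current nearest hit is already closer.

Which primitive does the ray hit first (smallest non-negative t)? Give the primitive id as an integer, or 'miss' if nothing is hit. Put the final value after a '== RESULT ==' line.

Trace the traversal:
N0 x:[-5/2,31/2] y:[5,26] z:[-2,19] -> hit [5,31/2], descend [2, 4, 5, 6]
  N2 x:[-5/2,5/2] y:[17/2,33/2] z:[2,8] -> miss, prune
  N4 x:[21/2,31/2] y:[17/2,19] z:[-1,14] -> hit [21/2,14], descend [1, 7]
    N1 x:[21/2,31/2] y:[17/2,19] z:[21/2,14] -> hit [21/2,14] leaf, test {P0(miss), P3(miss), P13(miss)}
    N7 x:[12,29/2] y:[19/2,37/2] z:[-1,5/2] -> miss, prune
  N5 x:[0,17/2] y:[12,26] z:[14,19] -> miss, prune
  N6 x:[15/2,12] y:[5,26] z:[-2,7] -> miss, prune

order=[0, 2, 4, 1, 7, 5, 6]  |boxes|=7  |leaves|=1  hit=miss

== RESULT ==
miss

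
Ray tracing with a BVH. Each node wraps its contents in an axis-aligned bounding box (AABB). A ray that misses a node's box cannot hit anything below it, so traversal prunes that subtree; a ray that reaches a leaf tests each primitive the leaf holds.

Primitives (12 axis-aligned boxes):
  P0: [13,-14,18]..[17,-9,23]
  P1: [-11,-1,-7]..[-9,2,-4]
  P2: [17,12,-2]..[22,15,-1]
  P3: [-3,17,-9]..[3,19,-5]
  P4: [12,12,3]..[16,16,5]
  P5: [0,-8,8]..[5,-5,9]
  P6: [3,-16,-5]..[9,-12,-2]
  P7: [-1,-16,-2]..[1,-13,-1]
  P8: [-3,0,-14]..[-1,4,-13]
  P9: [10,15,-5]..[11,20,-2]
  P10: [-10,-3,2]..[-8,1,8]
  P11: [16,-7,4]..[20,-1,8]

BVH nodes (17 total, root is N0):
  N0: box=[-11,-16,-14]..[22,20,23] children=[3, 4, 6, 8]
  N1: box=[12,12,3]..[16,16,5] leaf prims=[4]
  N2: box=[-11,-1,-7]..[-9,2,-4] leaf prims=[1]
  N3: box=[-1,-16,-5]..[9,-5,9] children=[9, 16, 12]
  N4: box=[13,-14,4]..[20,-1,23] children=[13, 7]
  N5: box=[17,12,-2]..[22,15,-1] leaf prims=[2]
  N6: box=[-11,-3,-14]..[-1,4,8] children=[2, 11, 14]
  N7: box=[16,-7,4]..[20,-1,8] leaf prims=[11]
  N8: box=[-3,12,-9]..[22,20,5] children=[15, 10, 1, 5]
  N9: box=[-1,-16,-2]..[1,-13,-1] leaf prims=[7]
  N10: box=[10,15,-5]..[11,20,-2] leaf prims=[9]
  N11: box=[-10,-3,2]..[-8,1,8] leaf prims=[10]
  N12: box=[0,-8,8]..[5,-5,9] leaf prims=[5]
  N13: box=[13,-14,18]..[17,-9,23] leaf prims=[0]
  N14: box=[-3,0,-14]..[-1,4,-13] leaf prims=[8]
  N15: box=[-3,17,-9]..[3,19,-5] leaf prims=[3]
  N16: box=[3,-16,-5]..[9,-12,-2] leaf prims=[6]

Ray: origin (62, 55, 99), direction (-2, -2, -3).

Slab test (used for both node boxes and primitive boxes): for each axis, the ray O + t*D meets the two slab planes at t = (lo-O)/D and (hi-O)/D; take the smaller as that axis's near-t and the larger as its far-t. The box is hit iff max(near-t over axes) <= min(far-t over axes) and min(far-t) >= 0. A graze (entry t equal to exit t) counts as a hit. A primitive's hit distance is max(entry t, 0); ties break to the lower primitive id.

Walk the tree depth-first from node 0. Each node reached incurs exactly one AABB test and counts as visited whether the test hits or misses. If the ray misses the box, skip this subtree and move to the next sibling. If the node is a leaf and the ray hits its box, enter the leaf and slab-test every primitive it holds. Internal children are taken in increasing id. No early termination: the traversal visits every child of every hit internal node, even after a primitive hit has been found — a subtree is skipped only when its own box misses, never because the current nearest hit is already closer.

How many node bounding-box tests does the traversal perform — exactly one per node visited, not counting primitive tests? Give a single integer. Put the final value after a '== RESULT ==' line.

Trace the traversal:
N0 x:[20,73/2] y:[35/2,71/2] z:[76/3,113/3] -> hit [76/3,71/2], descend [3, 4, 6, 8]
  N3 x:[53/2,63/2] y:[30,71/2] z:[30,104/3] -> hit [30,63/2], descend [9, 12, 16]
    N9 x:[61/2,63/2] y:[34,71/2] z:[100/3,101/3] -> miss, prune
    N12 x:[57/2,31] y:[30,63/2] z:[30,91/3] -> hit [30,91/3] leaf, test {P5@t=30}
    N16 x:[53/2,59/2] y:[67/2,71/2] z:[101/3,104/3] -> miss, prune
  N4 x:[21,49/2] y:[28,69/2] z:[76/3,95/3] -> miss, prune
  N6 x:[63/2,73/2] y:[51/2,29] z:[91/3,113/3] -> miss, prune
  N8 x:[20,65/2] y:[35/2,43/2] z:[94/3,36] -> miss, prune

8 AABB tests over nodes [0, 3, 9, 12, 16, 4, 6, 8]; 1 leaf entered; closest P5.

== RESULT ==
8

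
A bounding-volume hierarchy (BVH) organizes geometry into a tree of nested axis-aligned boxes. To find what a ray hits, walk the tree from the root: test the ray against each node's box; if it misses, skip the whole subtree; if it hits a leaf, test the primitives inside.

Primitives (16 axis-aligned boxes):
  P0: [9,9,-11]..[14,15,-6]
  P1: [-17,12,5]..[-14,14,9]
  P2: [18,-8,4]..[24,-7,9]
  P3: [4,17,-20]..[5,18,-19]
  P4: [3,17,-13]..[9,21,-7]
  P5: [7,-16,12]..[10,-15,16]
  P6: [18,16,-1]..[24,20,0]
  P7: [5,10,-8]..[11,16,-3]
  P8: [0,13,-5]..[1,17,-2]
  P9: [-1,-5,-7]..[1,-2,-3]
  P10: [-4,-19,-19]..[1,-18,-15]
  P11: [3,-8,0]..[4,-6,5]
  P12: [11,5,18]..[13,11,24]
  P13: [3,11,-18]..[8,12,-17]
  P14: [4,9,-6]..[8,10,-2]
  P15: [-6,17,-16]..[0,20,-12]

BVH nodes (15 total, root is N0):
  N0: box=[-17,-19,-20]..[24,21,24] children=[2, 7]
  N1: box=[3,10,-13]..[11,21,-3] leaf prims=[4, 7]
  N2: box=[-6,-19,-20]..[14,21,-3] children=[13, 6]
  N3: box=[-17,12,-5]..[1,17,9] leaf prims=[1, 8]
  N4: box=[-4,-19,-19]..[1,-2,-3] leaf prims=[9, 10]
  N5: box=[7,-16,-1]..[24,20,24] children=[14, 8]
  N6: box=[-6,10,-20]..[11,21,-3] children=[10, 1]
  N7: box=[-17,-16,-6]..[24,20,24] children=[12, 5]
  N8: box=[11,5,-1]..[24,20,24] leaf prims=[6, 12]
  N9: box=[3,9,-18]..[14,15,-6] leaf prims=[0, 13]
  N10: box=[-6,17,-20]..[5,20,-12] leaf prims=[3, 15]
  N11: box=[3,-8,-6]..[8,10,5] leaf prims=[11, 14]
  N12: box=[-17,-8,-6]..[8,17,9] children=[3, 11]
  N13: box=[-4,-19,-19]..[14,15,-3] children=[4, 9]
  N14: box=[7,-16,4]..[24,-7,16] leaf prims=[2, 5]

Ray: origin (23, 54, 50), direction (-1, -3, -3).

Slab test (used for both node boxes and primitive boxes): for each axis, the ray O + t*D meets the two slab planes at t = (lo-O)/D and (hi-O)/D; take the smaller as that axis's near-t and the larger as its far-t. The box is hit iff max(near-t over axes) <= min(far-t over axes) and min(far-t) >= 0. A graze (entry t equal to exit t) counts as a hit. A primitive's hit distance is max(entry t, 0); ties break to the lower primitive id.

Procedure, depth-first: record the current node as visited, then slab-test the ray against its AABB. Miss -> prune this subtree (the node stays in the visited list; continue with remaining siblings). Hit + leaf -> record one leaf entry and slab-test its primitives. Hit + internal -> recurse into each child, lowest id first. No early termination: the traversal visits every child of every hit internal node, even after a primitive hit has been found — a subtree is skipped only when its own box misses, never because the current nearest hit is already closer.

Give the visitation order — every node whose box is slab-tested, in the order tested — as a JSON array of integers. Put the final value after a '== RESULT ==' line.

Trace the traversal:
N0 x:[-1,40] y:[11,73/3] z:[26/3,70/3] -> hit [11,70/3], descend [2, 7]
  N2 x:[9,29] y:[11,73/3] z:[53/3,70/3] -> hit [53/3,70/3], descend [6, 13]
    N6 x:[12,29] y:[11,44/3] z:[53/3,70/3] -> miss, prune
    N13 x:[9,27] y:[13,73/3] z:[53/3,23] -> hit [53/3,23], descend [4, 9]
      N4 x:[22,27] y:[56/3,73/3] z:[53/3,23] -> hit [22,23] leaf, test {P9(miss), P10(miss)}
      N9 x:[9,20] y:[13,15] z:[56/3,68/3] -> miss, prune
  N7 x:[-1,40] y:[34/3,70/3] z:[26/3,56/3] -> hit [34/3,56/3], descend [5, 12]
    N5 x:[-1,16] y:[34/3,70/3] z:[26/3,17] -> hit [34/3,16], descend [8, 14]
      N8 x:[-1,12] y:[34/3,49/3] z:[26/3,17] -> hit [34/3,12] leaf, test {P6(miss), P12(miss)}
      N14 x:[-1,16] y:[61/3,70/3] z:[34/3,46/3] -> miss, prune
    N12 x:[15,40] y:[37/3,62/3] z:[41/3,56/3] -> hit [15,56/3], descend [3, 11]
      N3 x:[22,40] y:[37/3,14] z:[41/3,55/3] -> miss, prune
      N11 x:[15,20] y:[44/3,62/3] z:[15,56/3] -> hit [15,56/3] leaf, test {P11(miss), P14(miss)}

13 AABB tests over nodes [0, 2, 6, 13, 4, 9, 7, 5, 8, 14, 12, 3, 11]; 3 leaves entered; closest miss.

== RESULT ==
[0, 2, 6, 13, 4, 9, 7, 5, 8, 14, 12, 3, 11]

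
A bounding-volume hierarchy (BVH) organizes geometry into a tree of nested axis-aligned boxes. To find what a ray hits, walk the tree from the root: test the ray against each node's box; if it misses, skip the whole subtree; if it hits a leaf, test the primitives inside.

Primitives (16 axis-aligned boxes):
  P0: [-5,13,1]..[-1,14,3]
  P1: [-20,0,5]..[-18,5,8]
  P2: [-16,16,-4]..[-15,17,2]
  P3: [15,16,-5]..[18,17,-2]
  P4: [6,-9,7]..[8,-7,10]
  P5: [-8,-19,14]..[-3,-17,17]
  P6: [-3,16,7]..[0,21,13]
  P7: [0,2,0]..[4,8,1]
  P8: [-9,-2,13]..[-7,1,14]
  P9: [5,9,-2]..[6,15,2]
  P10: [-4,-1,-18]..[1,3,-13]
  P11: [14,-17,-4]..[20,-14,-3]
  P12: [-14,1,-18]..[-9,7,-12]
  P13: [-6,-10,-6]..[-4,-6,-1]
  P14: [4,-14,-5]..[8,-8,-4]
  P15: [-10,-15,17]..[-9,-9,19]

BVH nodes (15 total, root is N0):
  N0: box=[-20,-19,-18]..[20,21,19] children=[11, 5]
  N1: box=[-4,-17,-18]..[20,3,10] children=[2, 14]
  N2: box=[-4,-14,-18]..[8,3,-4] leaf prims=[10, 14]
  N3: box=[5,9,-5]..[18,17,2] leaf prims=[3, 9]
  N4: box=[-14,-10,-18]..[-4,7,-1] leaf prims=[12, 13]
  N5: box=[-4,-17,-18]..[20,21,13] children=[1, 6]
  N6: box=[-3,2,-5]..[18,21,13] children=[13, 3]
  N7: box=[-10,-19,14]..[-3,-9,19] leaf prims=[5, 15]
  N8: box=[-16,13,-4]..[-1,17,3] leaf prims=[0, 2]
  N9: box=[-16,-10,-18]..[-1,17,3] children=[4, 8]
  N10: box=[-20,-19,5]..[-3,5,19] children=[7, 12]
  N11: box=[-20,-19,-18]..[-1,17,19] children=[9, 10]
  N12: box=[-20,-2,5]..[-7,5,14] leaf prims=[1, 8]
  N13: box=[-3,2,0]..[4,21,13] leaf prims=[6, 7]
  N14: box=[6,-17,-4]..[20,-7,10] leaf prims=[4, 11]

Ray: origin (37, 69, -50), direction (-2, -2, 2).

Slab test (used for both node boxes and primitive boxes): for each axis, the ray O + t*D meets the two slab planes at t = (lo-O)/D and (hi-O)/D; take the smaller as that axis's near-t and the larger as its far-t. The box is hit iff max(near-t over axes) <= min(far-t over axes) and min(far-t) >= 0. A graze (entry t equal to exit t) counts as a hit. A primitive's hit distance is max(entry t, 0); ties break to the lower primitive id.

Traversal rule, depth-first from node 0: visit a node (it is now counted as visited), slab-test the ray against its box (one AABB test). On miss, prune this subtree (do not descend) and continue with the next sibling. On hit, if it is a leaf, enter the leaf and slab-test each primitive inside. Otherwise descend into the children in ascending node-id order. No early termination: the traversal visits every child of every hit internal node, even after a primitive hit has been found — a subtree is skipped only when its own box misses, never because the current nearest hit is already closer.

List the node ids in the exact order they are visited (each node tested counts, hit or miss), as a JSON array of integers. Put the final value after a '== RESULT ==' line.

Traverse from the root:
N0 x:[17/2,57/2] y:[24,44] z:[16,69/2] -> hit [24,57/2], descend [5, 11]
  N5 x:[17/2,41/2] y:[24,43] z:[16,63/2] -> miss, prune
  N11 x:[19,57/2] y:[26,44] z:[16,69/2] -> hit [26,57/2], descend [9, 10]
    N9 x:[19,53/2] y:[26,79/2] z:[16,53/2] -> hit [26,53/2], descend [4, 8]
      N4 x:[41/2,51/2] y:[31,79/2] z:[16,49/2] -> miss, prune
      N8 x:[19,53/2] y:[26,28] z:[23,53/2] -> hit [26,53/2] leaf, test {P0(miss), P2@t=26}
    N10 x:[20,57/2] y:[32,44] z:[55/2,69/2] -> miss, prune

Summary -> nodes [0, 5, 11, 9, 4, 8, 10]; box-tests=7; leaf-entries=1; first=P2

== RESULT ==
[0, 5, 11, 9, 4, 8, 10]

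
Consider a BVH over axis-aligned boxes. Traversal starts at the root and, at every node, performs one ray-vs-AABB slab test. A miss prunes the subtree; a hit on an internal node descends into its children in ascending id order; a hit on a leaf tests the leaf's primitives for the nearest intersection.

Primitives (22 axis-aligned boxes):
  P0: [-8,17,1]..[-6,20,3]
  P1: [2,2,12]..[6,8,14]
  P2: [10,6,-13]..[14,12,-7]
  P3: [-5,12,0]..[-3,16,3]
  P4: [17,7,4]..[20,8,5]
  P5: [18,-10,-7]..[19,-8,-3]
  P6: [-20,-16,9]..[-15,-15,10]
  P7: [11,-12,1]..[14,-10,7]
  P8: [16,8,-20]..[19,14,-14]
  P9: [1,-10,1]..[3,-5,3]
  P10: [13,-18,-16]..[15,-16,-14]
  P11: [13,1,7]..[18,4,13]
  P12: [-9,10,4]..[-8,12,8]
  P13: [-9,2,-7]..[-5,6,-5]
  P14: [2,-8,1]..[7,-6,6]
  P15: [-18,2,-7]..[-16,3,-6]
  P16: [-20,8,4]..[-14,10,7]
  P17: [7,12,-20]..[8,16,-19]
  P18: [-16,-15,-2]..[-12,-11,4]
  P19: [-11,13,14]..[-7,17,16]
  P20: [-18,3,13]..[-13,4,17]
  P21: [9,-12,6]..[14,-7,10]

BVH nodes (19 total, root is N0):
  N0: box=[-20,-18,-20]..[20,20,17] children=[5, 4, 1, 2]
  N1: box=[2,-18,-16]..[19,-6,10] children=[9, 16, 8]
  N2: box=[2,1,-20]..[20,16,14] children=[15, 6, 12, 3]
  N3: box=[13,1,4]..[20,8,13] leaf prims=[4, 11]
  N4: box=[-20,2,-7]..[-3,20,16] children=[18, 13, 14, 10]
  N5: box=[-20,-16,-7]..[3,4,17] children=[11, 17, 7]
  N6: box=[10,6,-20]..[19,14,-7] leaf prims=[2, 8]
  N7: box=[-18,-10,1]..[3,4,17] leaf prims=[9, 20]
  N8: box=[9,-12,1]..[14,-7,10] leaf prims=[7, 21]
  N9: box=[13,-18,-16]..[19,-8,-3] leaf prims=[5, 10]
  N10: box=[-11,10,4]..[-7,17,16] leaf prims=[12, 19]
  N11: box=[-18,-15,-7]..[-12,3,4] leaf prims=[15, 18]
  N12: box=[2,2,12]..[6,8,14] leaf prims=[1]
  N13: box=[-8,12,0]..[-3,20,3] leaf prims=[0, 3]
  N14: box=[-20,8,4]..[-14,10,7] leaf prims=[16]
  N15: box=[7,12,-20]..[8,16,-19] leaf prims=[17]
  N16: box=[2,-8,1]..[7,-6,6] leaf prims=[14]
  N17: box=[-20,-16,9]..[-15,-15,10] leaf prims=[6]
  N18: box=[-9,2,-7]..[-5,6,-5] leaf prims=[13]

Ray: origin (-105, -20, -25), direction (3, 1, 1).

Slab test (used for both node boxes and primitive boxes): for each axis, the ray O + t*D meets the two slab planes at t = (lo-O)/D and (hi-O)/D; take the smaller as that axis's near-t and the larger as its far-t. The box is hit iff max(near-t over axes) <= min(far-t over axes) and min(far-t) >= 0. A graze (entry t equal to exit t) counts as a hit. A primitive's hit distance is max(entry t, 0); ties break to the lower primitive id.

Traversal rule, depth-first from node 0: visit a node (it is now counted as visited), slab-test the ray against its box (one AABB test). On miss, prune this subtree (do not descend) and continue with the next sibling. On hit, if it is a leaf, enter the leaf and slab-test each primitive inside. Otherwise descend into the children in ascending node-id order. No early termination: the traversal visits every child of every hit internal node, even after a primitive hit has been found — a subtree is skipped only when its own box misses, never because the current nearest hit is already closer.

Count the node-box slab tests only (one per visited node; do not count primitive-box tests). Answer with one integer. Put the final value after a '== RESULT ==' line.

Traverse from the root:
N0 x:[85/3,125/3] y:[2,40] z:[5,42] -> hit [85/3,40], descend [1, 2, 4, 5]
  N1 x:[107/3,124/3] y:[2,14] z:[9,35] -> miss, prune
  N2 x:[107/3,125/3] y:[21,36] z:[5,39] -> hit [107/3,36], descend [3, 6, 12, 15]
    N3 x:[118/3,125/3] y:[21,28] z:[29,38] -> miss, prune
    N6 x:[115/3,124/3] y:[26,34] z:[5,18] -> miss, prune
    N12 x:[107/3,37] y:[22,28] z:[37,39] -> miss, prune
    N15 x:[112/3,113/3] y:[32,36] z:[5,6] -> miss, prune
  N4 x:[85/3,34] y:[22,40] z:[18,41] -> hit [85/3,34], descend [10, 13, 14, 18]
    N10 x:[94/3,98/3] y:[30,37] z:[29,41] -> hit [94/3,98/3] leaf, test {P12@t=32, P19(miss)}
    N13 x:[97/3,34] y:[32,40] z:[25,28] -> miss, prune
    N14 x:[85/3,91/3] y:[28,30] z:[29,32] -> hit [29,30] leaf, test {P16@t=29}
    N18 x:[32,100/3] y:[22,26] z:[18,20] -> miss, prune
  N5 x:[85/3,36] y:[4,24] z:[18,42] -> miss, prune

13 AABB tests over nodes [0, 1, 2, 3, 6, 12, 15, 4, 10, 13, 14, 18, 5]; 2 leaves entered; closest P16.

== RESULT ==
13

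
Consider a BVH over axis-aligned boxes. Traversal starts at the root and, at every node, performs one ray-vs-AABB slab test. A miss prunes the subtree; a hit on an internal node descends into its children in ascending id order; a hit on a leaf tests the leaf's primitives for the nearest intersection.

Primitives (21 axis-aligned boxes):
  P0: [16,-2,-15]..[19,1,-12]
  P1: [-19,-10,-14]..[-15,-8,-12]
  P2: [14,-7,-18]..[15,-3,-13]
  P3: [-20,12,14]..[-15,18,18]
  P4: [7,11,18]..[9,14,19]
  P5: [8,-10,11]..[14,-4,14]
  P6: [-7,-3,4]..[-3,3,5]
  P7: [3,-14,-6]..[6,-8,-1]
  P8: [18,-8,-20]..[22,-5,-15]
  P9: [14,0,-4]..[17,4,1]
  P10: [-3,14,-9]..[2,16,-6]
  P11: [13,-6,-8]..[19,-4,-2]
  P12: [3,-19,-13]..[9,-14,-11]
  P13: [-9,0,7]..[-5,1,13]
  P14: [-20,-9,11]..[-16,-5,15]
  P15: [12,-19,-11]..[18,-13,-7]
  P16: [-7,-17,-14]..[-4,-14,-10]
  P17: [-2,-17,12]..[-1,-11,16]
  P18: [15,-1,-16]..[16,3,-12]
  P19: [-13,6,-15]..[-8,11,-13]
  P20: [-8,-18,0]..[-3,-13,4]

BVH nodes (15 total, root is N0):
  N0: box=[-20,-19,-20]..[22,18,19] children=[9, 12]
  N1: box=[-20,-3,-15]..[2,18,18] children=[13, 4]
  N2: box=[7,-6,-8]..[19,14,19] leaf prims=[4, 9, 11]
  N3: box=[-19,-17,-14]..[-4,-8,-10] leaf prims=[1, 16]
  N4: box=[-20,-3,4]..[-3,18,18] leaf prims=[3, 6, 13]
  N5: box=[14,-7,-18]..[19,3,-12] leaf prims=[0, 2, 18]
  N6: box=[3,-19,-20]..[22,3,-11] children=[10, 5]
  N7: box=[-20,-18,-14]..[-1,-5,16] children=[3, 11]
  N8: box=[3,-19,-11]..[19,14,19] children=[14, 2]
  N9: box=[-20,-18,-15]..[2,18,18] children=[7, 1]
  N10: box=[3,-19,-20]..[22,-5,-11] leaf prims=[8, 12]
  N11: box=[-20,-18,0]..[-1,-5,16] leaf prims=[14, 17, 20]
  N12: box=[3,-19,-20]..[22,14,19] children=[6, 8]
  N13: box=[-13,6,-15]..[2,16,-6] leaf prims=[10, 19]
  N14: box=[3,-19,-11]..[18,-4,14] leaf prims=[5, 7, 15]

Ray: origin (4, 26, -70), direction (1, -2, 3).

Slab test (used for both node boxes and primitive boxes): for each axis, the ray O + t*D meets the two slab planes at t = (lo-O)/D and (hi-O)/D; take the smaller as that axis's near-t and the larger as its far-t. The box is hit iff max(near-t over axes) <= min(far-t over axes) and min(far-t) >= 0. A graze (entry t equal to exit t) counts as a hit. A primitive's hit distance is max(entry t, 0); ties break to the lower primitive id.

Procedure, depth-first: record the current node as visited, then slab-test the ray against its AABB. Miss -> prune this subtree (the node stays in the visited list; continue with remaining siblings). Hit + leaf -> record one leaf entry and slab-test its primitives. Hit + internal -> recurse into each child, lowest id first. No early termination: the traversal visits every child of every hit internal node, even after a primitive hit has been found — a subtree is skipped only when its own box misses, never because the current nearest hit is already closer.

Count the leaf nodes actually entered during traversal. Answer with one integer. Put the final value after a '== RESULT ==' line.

Walk:
N0 x:[-24,18] y:[4,45/2] z:[50/3,89/3] -> hit [50/3,18], descend [9, 12]
  N9 x:[-24,-2] y:[4,22] z:[55/3,88/3] -> miss, prune
  N12 x:[-1,18] y:[6,45/2] z:[50/3,89/3] -> hit [50/3,18], descend [6, 8]
    N6 x:[-1,18] y:[23/2,45/2] z:[50/3,59/3] -> hit [50/3,18], descend [5, 10]
      N5 x:[10,15] y:[23/2,33/2] z:[52/3,58/3] -> miss, prune
      N10 x:[-1,18] y:[31/2,45/2] z:[50/3,59/3] -> hit [50/3,18] leaf, test {P8@t=50/3, P12(miss)}
    N8 x:[-1,15] y:[6,45/2] z:[59/3,89/3] -> miss, prune

7 AABB tests over nodes [0, 9, 12, 6, 5, 10, 8]; 1 leaf entered; closest P8.

== RESULT ==
1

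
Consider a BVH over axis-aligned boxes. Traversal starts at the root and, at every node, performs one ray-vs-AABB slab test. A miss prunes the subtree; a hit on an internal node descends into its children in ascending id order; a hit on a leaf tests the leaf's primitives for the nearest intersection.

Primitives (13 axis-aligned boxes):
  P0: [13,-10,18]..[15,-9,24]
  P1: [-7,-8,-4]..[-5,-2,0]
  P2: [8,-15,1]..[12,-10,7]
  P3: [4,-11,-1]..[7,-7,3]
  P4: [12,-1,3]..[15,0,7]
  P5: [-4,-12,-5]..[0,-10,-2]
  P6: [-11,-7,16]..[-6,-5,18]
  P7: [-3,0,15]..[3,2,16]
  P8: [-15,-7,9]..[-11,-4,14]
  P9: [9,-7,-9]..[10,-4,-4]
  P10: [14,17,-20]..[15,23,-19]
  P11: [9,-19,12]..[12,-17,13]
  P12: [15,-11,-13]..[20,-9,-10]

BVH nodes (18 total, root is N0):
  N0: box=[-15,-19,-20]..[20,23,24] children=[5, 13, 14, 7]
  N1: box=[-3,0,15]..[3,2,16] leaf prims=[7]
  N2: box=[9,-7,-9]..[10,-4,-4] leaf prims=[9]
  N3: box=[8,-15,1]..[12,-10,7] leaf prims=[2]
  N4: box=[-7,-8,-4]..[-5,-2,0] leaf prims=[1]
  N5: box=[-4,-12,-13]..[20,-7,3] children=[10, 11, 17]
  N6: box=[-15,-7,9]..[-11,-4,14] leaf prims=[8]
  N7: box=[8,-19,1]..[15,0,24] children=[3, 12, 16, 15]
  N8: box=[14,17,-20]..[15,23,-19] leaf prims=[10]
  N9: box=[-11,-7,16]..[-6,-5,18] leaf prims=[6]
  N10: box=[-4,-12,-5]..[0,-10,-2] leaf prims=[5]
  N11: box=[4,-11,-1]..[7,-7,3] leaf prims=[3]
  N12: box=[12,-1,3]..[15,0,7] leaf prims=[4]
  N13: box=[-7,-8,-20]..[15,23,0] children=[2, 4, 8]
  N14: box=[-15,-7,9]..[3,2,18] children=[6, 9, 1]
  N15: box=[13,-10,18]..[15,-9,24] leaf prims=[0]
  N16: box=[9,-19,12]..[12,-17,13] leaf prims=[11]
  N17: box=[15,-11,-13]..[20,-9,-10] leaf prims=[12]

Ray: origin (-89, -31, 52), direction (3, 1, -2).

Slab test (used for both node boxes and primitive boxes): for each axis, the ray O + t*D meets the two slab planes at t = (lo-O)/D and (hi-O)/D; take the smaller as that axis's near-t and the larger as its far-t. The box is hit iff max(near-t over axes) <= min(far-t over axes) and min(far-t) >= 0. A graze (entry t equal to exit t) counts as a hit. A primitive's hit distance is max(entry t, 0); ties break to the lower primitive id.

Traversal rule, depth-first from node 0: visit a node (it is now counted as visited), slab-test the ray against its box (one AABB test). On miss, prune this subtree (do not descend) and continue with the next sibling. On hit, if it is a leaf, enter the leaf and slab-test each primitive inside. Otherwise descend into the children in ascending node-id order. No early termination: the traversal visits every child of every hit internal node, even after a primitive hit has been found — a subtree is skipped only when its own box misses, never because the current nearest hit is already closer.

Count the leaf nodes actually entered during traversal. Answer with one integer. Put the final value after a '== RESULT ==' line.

Trace the traversal:
N0 x:[74/3,109/3] y:[12,54] z:[14,36] -> hit [74/3,36], descend [5, 7, 13, 14]
  N5 x:[85/3,109/3] y:[19,24] z:[49/2,65/2] -> miss, prune
  N7 x:[97/3,104/3] y:[12,31] z:[14,51/2] -> miss, prune
  N13 x:[82/3,104/3] y:[23,54] z:[26,36] -> hit [82/3,104/3], descend [2, 4, 8]
    N2 x:[98/3,33] y:[24,27] z:[28,61/2] -> miss, prune
    N4 x:[82/3,28] y:[23,29] z:[26,28] -> hit [82/3,28] leaf, test {P1@t=82/3}
    N8 x:[103/3,104/3] y:[48,54] z:[71/2,36] -> miss, prune
  N14 x:[74/3,92/3] y:[24,33] z:[17,43/2] -> miss, prune

8 AABB tests over nodes [0, 5, 7, 13, 2, 4, 8, 14]; 1 leaf entered; closest P1.

== RESULT ==
1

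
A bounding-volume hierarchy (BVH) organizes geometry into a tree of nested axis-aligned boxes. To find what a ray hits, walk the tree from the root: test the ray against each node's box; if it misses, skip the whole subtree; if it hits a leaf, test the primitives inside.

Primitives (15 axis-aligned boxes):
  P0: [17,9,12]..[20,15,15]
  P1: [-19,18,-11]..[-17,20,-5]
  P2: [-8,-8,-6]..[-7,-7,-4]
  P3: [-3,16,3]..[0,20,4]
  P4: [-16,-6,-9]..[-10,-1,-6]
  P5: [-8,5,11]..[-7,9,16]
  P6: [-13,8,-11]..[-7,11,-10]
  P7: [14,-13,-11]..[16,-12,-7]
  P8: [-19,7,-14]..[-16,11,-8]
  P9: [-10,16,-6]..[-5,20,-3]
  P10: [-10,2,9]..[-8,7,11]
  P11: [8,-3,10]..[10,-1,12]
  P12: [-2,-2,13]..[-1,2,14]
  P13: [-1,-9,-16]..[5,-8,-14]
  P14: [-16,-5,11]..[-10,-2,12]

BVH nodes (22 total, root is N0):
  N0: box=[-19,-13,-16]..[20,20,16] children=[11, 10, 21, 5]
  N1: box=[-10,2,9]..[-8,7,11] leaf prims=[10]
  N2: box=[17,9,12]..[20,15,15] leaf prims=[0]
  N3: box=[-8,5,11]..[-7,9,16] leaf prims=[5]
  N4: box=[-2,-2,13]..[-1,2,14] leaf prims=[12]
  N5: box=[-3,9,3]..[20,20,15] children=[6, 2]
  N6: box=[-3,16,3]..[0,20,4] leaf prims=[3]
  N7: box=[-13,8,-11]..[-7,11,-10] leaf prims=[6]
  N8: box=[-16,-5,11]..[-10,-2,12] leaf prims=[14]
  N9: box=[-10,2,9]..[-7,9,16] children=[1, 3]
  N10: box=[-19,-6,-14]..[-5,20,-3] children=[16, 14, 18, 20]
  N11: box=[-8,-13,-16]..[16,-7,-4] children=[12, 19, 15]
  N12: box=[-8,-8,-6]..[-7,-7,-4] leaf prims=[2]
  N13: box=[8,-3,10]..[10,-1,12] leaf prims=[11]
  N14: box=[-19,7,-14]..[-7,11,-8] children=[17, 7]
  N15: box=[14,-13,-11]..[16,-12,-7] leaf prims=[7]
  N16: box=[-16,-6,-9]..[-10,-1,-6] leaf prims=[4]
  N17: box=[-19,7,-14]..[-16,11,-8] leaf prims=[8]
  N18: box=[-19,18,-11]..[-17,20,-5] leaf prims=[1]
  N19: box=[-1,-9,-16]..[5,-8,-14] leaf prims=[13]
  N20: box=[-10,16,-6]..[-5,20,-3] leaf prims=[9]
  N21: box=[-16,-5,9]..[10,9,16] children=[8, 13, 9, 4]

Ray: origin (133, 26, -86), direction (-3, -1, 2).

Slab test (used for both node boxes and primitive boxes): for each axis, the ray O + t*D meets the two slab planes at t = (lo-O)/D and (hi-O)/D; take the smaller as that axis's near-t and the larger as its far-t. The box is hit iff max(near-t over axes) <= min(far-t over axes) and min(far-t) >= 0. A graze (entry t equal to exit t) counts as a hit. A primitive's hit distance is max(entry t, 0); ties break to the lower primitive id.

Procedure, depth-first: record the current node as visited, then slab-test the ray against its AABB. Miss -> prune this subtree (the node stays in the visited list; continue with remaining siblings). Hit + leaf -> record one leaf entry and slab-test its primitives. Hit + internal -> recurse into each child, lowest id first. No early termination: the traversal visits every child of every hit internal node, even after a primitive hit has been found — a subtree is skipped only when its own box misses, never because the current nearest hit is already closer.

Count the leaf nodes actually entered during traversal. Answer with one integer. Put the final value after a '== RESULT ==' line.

Traverse from the root:
N0 x:[113/3,152/3] y:[6,39] z:[35,51] -> hit [113/3,39], descend [5, 10, 11, 21]
  N5 x:[113/3,136/3] y:[6,17] z:[89/2,101/2] -> miss, prune
  N10 x:[46,152/3] y:[6,32] z:[36,83/2] -> miss, prune
  N11 x:[39,47] y:[33,39] z:[35,41] -> hit [39,39], descend [12, 15, 19]
    N12 x:[140/3,47] y:[33,34] z:[40,41] -> miss, prune
    N15 x:[39,119/3] y:[38,39] z:[75/2,79/2] -> hit [39,39] leaf, test {P7@t=39}
    N19 x:[128/3,134/3] y:[34,35] z:[35,36] -> miss, prune
  N21 x:[41,149/3] y:[17,31] z:[95/2,51] -> miss, prune

8 AABB tests over nodes [0, 5, 10, 11, 12, 15, 19, 21]; 1 leaf entered; closest P7.

== RESULT ==
1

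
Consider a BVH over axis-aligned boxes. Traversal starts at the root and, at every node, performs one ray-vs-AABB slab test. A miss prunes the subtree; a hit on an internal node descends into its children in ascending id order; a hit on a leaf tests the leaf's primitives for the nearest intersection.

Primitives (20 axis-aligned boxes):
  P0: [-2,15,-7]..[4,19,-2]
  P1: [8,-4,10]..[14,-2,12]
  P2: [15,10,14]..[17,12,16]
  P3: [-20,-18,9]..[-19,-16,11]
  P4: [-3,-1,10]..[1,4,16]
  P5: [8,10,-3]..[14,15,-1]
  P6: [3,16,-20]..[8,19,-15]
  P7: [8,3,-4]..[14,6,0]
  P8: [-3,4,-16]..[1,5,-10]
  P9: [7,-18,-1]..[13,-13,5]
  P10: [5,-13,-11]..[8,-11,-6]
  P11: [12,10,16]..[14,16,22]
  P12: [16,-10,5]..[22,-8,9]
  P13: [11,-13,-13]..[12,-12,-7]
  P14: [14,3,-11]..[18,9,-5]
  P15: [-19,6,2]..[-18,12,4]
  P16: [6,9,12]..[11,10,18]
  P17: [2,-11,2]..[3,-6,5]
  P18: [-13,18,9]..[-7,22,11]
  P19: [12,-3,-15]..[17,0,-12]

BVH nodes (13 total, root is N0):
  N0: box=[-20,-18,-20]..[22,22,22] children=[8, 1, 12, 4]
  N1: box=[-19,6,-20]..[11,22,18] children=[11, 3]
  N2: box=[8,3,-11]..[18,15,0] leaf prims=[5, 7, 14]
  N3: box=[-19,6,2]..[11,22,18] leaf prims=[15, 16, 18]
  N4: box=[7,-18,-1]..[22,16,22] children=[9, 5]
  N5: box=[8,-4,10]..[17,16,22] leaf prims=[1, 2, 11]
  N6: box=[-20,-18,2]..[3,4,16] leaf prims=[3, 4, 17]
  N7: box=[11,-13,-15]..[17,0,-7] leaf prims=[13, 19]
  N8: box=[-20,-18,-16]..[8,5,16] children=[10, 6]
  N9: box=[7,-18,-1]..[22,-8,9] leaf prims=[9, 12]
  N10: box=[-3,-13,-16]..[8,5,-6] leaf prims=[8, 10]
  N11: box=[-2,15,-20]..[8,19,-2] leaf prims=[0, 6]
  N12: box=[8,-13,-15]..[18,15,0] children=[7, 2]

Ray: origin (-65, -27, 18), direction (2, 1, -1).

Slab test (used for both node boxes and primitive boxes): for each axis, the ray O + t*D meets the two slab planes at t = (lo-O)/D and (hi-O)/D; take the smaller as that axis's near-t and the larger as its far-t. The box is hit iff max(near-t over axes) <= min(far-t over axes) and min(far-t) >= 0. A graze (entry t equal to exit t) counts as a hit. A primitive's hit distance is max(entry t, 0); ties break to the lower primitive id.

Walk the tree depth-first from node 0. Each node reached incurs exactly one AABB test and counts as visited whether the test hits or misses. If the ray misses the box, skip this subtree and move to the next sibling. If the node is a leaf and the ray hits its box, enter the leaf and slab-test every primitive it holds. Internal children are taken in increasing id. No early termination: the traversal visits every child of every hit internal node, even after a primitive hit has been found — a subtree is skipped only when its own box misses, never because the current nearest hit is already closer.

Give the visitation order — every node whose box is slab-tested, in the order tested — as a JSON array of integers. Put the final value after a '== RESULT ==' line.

Walk:
N0 x:[45/2,87/2] y:[9,49] z:[-4,38] -> hit [45/2,38], descend [1, 4, 8, 12]
  N1 x:[23,38] y:[33,49] z:[0,38] -> hit [33,38], descend [3, 11]
    N3 x:[23,38] y:[33,49] z:[0,16] -> miss, prune
    N11 x:[63/2,73/2] y:[42,46] z:[20,38] -> miss, prune
  N4 x:[36,87/2] y:[9,43] z:[-4,19] -> miss, prune
  N8 x:[45/2,73/2] y:[9,32] z:[2,34] -> hit [45/2,32], descend [6, 10]
    N6 x:[45/2,34] y:[9,31] z:[2,16] -> miss, prune
    N10 x:[31,73/2] y:[14,32] z:[24,34] -> hit [31,32] leaf, test {P8@t=31, P10(miss)}
  N12 x:[73/2,83/2] y:[14,42] z:[18,33] -> miss, prune

order=[0, 1, 3, 11, 4, 8, 6, 10, 12]  |boxes|=9  |leaves|=1  hit=P8

== RESULT ==
[0, 1, 3, 11, 4, 8, 6, 10, 12]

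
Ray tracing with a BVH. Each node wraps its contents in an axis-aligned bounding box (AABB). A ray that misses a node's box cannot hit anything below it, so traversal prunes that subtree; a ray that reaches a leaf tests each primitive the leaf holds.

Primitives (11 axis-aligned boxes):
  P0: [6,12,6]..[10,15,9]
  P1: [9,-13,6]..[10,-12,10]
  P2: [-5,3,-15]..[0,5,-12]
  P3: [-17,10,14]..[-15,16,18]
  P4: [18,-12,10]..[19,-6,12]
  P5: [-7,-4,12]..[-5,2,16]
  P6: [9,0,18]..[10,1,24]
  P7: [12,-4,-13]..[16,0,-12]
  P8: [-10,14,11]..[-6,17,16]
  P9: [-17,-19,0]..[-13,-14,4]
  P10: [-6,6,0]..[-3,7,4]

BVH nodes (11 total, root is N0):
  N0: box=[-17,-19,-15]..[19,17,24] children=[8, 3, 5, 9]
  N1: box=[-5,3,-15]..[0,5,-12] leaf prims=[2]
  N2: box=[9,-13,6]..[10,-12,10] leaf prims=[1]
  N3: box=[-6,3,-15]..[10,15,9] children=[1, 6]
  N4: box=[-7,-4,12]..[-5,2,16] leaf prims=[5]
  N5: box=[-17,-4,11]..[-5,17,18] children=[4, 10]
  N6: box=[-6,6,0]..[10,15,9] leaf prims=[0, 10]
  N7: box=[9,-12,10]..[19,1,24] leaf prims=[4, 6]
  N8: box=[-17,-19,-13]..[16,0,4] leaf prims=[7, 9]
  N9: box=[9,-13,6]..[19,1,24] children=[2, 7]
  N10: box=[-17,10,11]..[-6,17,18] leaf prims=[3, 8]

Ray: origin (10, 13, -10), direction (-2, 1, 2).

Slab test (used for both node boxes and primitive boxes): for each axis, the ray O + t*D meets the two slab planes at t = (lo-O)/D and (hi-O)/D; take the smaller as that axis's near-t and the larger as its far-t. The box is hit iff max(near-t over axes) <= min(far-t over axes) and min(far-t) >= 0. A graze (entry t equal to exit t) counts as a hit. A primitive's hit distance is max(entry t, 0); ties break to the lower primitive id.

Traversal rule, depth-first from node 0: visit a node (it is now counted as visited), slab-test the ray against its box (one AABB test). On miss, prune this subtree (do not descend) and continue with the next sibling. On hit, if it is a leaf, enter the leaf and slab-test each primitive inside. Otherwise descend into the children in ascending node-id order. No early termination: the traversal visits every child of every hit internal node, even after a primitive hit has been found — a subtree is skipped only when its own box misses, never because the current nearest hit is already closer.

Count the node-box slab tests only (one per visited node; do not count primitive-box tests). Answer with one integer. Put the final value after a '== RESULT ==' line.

Traverse from the root:
N0 x:[-9/2,27/2] y:[-32,4] z:[-5/2,17] -> hit [-5/2,4], descend [3, 5, 8, 9]
  N3 x:[0,8] y:[-10,2] z:[-5/2,19/2] -> hit [0,2], descend [1, 6]
    N1 x:[5,15/2] y:[-10,-8] z:[-5/2,-1] -> miss, prune
    N6 x:[0,8] y:[-7,2] z:[5,19/2] -> miss, prune
  N5 x:[15/2,27/2] y:[-17,4] z:[21/2,14] -> miss, prune
  N8 x:[-3,27/2] y:[-32,-13] z:[-3/2,7] -> miss, prune
  N9 x:[-9/2,1/2] y:[-26,-12] z:[8,17] -> miss, prune

Summary -> nodes [0, 3, 1, 6, 5, 8, 9]; box-tests=7; leaf-entries=0; first=miss

== RESULT ==
7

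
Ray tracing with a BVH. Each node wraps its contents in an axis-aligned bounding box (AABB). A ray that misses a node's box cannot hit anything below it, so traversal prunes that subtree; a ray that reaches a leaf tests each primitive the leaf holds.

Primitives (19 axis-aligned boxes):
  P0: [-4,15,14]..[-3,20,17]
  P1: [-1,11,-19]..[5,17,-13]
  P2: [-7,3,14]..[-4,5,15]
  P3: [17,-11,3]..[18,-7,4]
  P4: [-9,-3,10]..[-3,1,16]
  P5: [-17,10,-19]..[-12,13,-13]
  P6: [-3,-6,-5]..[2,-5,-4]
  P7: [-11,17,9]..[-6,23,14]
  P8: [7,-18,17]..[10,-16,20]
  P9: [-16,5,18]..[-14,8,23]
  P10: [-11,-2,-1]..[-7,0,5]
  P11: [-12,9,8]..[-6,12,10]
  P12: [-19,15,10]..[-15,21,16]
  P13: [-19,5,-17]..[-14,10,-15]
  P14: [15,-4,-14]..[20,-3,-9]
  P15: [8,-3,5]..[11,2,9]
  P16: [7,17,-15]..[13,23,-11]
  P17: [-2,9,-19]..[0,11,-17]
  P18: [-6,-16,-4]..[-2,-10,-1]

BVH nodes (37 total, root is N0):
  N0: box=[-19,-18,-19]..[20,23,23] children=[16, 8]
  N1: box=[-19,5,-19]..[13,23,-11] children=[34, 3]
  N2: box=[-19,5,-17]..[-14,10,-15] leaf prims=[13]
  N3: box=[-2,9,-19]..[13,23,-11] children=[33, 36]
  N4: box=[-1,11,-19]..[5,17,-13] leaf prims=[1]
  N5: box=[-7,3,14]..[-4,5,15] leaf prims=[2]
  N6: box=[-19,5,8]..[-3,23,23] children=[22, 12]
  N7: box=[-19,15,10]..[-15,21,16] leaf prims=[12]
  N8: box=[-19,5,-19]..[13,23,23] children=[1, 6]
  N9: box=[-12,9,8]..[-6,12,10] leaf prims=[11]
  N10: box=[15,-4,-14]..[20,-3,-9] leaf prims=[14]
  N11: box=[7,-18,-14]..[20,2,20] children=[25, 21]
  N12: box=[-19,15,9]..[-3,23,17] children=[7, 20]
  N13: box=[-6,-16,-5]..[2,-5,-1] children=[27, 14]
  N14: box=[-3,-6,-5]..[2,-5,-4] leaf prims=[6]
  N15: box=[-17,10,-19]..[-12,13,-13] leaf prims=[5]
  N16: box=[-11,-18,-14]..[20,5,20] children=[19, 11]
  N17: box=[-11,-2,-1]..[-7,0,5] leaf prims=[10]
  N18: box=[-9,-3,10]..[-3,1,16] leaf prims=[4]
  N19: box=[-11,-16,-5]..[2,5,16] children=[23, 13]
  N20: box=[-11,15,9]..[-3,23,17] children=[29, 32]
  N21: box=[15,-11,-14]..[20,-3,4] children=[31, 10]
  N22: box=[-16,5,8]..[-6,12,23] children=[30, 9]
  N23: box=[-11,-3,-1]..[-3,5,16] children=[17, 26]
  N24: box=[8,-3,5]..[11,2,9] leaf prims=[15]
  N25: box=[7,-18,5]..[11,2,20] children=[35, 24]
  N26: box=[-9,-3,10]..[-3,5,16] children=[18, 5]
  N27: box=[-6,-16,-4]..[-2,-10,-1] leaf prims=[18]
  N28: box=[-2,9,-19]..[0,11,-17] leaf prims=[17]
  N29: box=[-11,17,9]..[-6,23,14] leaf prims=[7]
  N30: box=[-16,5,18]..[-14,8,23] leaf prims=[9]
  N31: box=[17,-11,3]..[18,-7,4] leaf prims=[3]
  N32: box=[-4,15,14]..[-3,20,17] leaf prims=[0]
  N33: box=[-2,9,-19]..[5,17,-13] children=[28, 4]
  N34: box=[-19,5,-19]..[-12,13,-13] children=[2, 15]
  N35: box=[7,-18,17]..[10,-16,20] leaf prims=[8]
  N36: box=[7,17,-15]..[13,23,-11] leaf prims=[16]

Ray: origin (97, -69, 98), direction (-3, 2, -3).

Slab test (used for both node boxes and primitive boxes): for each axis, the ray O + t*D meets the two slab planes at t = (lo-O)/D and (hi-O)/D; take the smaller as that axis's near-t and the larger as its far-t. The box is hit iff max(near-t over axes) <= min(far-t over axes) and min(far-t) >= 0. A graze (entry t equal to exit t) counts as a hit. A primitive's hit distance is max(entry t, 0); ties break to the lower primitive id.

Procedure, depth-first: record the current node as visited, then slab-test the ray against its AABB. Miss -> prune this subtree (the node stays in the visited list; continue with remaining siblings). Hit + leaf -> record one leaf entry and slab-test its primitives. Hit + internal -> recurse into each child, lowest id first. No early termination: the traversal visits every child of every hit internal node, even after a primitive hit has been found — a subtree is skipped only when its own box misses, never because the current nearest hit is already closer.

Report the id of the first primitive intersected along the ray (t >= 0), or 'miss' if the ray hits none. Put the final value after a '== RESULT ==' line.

Traverse from the root:
N0 x:[77/3,116/3] y:[51/2,46] z:[25,39] -> hit [77/3,116/3], descend [8, 16]
  N8 x:[28,116/3] y:[37,46] z:[25,39] -> hit [37,116/3], descend [1, 6]
    N1 x:[28,116/3] y:[37,46] z:[109/3,39] -> hit [37,116/3], descend [3, 34]
      N3 x:[28,33] y:[39,46] z:[109/3,39] -> miss, prune
      N34 x:[109/3,116/3] y:[37,41] z:[37,39] -> hit [37,116/3], descend [2, 15]
        N2 x:[37,116/3] y:[37,79/2] z:[113/3,115/3] -> hit [113/3,115/3] leaf, test {P13@t=113/3}
        N15 x:[109/3,38] y:[79/2,41] z:[37,39] -> miss, prune
    N6 x:[100/3,116/3] y:[37,46] z:[25,30] -> miss, prune
  N16 x:[77/3,36] y:[51/2,37] z:[26,112/3] -> hit [26,36], descend [11, 19]
    N11 x:[77/3,30] y:[51/2,71/2] z:[26,112/3] -> hit [26,30], descend [21, 25]
      N21 x:[77/3,82/3] y:[29,33] z:[94/3,112/3] -> miss, prune
      N25 x:[86/3,30] y:[51/2,71/2] z:[26,31] -> hit [86/3,30], descend [24, 35]
        N24 x:[86/3,89/3] y:[33,71/2] z:[89/3,31] -> miss, prune
        N35 x:[29,30] y:[51/2,53/2] z:[26,27] -> miss, prune
    N19 x:[95/3,36] y:[53/2,37] z:[82/3,103/3] -> hit [95/3,103/3], descend [13, 23]
      N13 x:[95/3,103/3] y:[53/2,32] z:[33,103/3] -> miss, prune
      N23 x:[100/3,36] y:[33,37] z:[82/3,33] -> miss, prune

order=[0, 8, 1, 3, 34, 2, 15, 6, 16, 11, 21, 25, 24, 35, 19, 13, 23]  |boxes|=17  |leaves|=1  hit=P13

== RESULT ==
13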